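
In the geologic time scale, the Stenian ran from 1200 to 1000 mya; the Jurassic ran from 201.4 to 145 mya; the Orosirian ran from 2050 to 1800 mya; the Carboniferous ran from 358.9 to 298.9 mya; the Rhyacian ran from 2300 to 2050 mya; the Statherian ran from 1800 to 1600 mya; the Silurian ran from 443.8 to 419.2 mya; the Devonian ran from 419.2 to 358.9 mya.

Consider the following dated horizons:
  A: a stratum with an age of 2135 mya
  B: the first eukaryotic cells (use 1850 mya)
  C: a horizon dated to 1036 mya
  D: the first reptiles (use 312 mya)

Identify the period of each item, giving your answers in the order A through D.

A: 2135 Ma lies in 2300–2050 Ma, so Rhyacian.
B: 1850 Ma lies in 2050–1800 Ma, so Orosirian.
C: 1036 Ma lies in 1200–1000 Ma, so Stenian.
D: 312 Ma lies in 358.9–298.9 Ma, so Carboniferous.

A — Rhyacian; B — Orosirian; C — Stenian; D — Carboniferous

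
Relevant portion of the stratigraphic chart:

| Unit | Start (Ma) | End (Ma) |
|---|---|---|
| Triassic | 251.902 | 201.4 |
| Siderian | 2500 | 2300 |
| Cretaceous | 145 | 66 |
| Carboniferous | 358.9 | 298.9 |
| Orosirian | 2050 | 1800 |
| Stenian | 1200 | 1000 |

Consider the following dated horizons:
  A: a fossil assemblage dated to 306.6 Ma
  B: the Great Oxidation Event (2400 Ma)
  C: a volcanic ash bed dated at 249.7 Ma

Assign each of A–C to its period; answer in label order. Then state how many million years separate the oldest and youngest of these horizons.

A — Carboniferous; B — Siderian; C — Triassic; span 2150.3 million years

Match each age against the start–end ranges in the excerpt: A = 306.6 Ma → Carboniferous (358.9–298.9); B = 2400 Ma → Siderian (2500–2300); C = 249.7 Ma → Triassic (251.902–201.4).
The largest age is 2400 Ma and the smallest is 249.7 Ma; their difference is 2150.3 Myr.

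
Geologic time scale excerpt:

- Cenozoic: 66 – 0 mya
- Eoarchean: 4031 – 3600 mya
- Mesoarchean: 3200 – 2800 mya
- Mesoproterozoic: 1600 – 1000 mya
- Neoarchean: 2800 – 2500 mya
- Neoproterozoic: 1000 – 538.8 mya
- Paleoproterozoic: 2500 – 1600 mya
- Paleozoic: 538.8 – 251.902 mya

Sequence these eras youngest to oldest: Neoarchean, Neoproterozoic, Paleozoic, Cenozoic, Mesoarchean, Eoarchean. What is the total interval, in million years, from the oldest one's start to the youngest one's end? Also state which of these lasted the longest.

Cenozoic → Paleozoic → Neoproterozoic → Neoarchean → Mesoarchean → Eoarchean; total span 4031 Myr; longest is Neoproterozoic

From the excerpt: Neoarchean 2800–2500; Neoproterozoic 1000–538.8; Paleozoic 538.8–251.902; Cenozoic 66–0; Mesoarchean 3200–2800; Eoarchean 4031–3600 (Ma).
Larger Ma is earlier, so the oldest is Eoarchean and the youngest is Cenozoic; youngest to oldest: Cenozoic, Paleozoic, Neoproterozoic, Neoarchean, Mesoarchean, Eoarchean.
Oldest start 4031 minus youngest end 0 gives 4031 Myr overall.
Individual lengths (start − end): Mesoarchean 400; Paleozoic 286.898; Cenozoic 66; Eoarchean 431; Neoproterozoic 461.2; Neoarchean 300. The largest is Neoproterozoic at 461.2 Myr.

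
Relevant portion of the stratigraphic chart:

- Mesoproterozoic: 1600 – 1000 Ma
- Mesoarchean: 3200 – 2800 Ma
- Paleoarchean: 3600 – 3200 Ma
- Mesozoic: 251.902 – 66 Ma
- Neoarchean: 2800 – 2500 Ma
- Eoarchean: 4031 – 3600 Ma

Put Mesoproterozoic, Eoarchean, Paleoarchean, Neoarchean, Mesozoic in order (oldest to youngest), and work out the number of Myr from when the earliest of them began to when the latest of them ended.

Start ages (Ma): Eoarchean 4031, Paleoarchean 3600, Neoarchean 2800, Mesoproterozoic 1600, Mesozoic 251.902.
Ordered oldest to youngest: Eoarchean, Paleoarchean, Neoarchean, Mesoproterozoic, Mesozoic.
Span = 4031 − 66 = 3965 Myr.

Eoarchean → Paleoarchean → Neoarchean → Mesoproterozoic → Mesozoic; total span 3965 Myr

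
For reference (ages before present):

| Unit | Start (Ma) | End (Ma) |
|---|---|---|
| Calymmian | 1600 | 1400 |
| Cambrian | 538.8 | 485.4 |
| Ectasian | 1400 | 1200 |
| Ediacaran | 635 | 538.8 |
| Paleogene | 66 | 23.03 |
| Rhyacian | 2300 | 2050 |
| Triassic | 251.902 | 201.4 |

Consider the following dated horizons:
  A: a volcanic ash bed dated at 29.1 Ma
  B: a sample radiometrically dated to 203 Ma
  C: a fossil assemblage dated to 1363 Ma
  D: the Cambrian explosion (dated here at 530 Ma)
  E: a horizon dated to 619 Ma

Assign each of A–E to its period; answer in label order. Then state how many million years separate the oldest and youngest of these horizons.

A — Paleogene; B — Triassic; C — Ectasian; D — Cambrian; E — Ediacaran; span 1333.9 million years

A: 29.1 Ma lies in 66–23.03 Ma, so Paleogene.
B: 203 Ma lies in 251.902–201.4 Ma, so Triassic.
C: 1363 Ma lies in 1400–1200 Ma, so Ectasian.
D: 530 Ma lies in 538.8–485.4 Ma, so Cambrian.
E: 619 Ma lies in 635–538.8 Ma, so Ediacaran.
Oldest = 1363 Ma, youngest = 29.1 Ma → span 1333.9 Myr.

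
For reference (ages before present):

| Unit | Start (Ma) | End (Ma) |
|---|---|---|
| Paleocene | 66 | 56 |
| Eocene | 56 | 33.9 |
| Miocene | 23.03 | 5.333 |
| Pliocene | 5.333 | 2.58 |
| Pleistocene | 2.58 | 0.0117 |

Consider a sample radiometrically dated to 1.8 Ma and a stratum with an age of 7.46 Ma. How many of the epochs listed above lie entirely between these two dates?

7.46 Ma sits inside the Miocene (23.03–5.333) and 1.8 Ma inside the Pleistocene (2.58–0.0117); neither of those is wholly between the two dates.
The listed epochs lying completely between them are Pliocene — 1 in all.

1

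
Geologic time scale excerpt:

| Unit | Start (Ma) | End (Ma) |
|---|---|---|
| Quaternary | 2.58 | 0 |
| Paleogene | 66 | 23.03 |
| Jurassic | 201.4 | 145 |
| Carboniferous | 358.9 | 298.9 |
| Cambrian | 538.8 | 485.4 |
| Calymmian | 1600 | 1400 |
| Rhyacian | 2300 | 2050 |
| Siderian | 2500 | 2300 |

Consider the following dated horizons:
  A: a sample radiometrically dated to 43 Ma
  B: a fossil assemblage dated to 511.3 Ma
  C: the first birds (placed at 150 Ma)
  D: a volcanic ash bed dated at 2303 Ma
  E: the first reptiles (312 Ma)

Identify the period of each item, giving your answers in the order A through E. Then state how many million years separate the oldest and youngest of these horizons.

A — Paleogene; B — Cambrian; C — Jurassic; D — Siderian; E — Carboniferous; span 2260 million years

Match each age against the start–end ranges in the excerpt: A = 43 Ma → Paleogene (66–23.03); B = 511.3 Ma → Cambrian (538.8–485.4); C = 150 Ma → Jurassic (201.4–145); D = 2303 Ma → Siderian (2500–2300); E = 312 Ma → Carboniferous (358.9–298.9).
The largest age is 2303 Ma and the smallest is 43 Ma; their difference is 2260 Myr.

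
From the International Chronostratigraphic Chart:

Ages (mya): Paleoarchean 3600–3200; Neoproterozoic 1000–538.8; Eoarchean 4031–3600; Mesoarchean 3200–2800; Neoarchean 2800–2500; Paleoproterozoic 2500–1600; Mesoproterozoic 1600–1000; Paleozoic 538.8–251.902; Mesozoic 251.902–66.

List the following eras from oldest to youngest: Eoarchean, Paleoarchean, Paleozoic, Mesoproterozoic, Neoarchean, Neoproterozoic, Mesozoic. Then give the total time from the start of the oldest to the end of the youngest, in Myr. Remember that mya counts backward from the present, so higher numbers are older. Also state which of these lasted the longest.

Eoarchean → Paleoarchean → Neoarchean → Mesoproterozoic → Neoproterozoic → Paleozoic → Mesozoic; total span 3965 Myr; longest is Mesoproterozoic

From the excerpt: Eoarchean 4031–3600; Paleoarchean 3600–3200; Paleozoic 538.8–251.902; Mesoproterozoic 1600–1000; Neoarchean 2800–2500; Neoproterozoic 1000–538.8; Mesozoic 251.902–66 (Ma).
Larger Ma is earlier, so the oldest is Eoarchean and the youngest is Mesozoic; oldest to youngest: Eoarchean, Paleoarchean, Neoarchean, Mesoproterozoic, Neoproterozoic, Paleozoic, Mesozoic.
Oldest start 4031 minus youngest end 66 gives 3965 Myr overall.
Individual lengths (start − end): Mesoproterozoic 600; Paleozoic 286.898; Neoarchean 300; Neoproterozoic 461.2; Eoarchean 431; Paleoarchean 400; Mesozoic 185.902. The largest is Mesoproterozoic at 600 Myr.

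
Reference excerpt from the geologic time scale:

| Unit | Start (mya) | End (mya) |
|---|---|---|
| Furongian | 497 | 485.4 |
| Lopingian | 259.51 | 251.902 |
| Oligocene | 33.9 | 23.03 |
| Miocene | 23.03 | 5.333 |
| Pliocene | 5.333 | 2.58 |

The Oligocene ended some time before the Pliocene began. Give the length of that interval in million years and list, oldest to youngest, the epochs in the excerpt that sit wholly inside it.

The Oligocene closes at 23.03 Ma and the Pliocene opens at 5.333 Ma, so the interval is 23.03 − 5.333 = 17.697 Myr.
An epoch fits inside if it starts at or after 23.03 Ma and ends at or before 5.333 Ma; oldest first that gives Miocene.

17.697 million years; Miocene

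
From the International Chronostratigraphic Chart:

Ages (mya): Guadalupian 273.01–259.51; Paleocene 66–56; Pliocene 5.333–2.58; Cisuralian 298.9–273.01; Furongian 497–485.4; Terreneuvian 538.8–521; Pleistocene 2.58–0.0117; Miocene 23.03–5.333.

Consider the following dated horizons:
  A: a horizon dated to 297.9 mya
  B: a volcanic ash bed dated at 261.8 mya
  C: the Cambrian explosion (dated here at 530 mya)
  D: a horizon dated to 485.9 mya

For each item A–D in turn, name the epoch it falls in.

Match each age against the start–end ranges in the excerpt: A = 297.9 Ma → Cisuralian (298.9–273.01); B = 261.8 Ma → Guadalupian (273.01–259.51); C = 530 Ma → Terreneuvian (538.8–521); D = 485.9 Ma → Furongian (497–485.4).

A — Cisuralian; B — Guadalupian; C — Terreneuvian; D — Furongian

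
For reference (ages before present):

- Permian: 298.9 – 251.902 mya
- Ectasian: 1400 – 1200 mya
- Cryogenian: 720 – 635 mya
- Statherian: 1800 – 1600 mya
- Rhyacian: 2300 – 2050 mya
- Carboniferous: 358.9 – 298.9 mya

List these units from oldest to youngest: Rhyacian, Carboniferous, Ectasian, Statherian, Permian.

Rhyacian, then Statherian, then Ectasian, then Carboniferous, then Permian

Sorting by start age (descending Ma, since larger Ma = older): Rhyacian start 2300, Statherian start 1800, Ectasian start 1400, Carboniferous start 358.9, Permian start 298.9.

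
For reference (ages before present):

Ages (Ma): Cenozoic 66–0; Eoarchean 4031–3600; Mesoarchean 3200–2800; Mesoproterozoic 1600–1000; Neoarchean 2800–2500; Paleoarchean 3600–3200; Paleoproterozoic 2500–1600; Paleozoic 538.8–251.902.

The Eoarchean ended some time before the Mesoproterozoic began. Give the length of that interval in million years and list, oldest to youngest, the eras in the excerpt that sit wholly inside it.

End of Eoarchean = 3600 Ma; start of Mesoproterozoic = 1600 Ma.
Gap = 3600 − 1600 = 2000 Myr.
Eras wholly inside 3600–1600 Ma: Paleoarchean (3600–3200), Mesoarchean (3200–2800), Neoarchean (2800–2500), Paleoproterozoic (2500–1600).

2000 million years; Paleoarchean, Mesoarchean, Neoarchean, Paleoproterozoic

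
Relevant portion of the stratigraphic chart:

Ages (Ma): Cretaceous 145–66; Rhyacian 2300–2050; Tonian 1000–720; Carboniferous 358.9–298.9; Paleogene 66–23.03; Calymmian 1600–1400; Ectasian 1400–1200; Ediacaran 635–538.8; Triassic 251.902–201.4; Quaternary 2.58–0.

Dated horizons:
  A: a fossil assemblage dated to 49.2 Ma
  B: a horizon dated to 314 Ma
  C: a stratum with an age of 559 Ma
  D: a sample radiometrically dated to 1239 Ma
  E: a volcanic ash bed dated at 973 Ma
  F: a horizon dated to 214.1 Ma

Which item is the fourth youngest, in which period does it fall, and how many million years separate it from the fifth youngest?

C, in the Ediacaran; 414 million years to E

Smaller Ma means younger, so youngest first: A 49.2 < F 214.1 < B 314 < C 559 < E 973 < D 1239.
Counting 4 along gives C (559 Ma); the excerpt puts that inside the Ediacaran, 635–538.8 Ma.
Next in line is E (973 Ma), and 973 − 559 = 414 Myr.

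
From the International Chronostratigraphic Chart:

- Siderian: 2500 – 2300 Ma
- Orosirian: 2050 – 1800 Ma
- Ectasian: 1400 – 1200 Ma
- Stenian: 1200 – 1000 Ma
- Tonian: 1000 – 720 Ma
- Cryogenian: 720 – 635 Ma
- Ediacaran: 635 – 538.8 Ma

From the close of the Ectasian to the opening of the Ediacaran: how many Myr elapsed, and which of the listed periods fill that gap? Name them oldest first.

565 million years; Stenian, Tonian, Cryogenian

End of Ectasian = 1200 Ma; start of Ediacaran = 635 Ma.
Gap = 1200 − 635 = 565 Myr.
Periods wholly inside 1200–635 Ma: Stenian (1200–1000), Tonian (1000–720), Cryogenian (720–635).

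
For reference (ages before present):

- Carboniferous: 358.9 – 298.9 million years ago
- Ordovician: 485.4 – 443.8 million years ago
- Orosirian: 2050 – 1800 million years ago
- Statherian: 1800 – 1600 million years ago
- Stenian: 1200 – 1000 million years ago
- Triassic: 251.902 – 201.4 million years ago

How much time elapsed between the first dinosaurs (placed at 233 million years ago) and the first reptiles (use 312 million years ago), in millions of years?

79 million years

312 − 233 = 79 million years.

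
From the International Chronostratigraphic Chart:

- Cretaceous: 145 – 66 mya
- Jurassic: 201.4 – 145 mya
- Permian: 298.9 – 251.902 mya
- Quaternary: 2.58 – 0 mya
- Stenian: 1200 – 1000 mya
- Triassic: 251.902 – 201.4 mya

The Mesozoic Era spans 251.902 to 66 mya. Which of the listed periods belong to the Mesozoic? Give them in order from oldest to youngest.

Triassic, Jurassic, Cretaceous

Periods with both bounds inside 251.902–66 Ma: Triassic (251.902–201.4), Jurassic (201.4–145), Cretaceous (145–66).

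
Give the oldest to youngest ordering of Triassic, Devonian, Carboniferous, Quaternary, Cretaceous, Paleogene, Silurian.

Silurian, Devonian, Carboniferous, Triassic, Cretaceous, Paleogene, Quaternary

Group by era (each group listed oldest first) — Paleozoic: Silurian, Devonian, Carboniferous; Mesozoic: Triassic, Cretaceous; Cenozoic: Paleogene, Quaternary. The eras run Paleozoic → Mesozoic → Cenozoic. Concatenating the groups in that era order gives oldest to youngest directly.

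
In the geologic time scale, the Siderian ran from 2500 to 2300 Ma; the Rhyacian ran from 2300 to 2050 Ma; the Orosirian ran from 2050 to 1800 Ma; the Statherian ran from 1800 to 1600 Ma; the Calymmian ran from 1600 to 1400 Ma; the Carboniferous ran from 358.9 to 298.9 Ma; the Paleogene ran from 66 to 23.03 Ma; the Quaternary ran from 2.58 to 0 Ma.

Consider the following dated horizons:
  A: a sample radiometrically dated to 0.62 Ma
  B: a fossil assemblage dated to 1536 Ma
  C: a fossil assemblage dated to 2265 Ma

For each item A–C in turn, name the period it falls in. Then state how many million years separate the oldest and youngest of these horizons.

Match each age against the start–end ranges in the excerpt: A = 0.62 Ma → Quaternary (2.58–0); B = 1536 Ma → Calymmian (1600–1400); C = 2265 Ma → Rhyacian (2300–2050).
The largest age is 2265 Ma and the smallest is 0.62 Ma; their difference is 2264.38 Myr.

A — Quaternary; B — Calymmian; C — Rhyacian; span 2264.38 million years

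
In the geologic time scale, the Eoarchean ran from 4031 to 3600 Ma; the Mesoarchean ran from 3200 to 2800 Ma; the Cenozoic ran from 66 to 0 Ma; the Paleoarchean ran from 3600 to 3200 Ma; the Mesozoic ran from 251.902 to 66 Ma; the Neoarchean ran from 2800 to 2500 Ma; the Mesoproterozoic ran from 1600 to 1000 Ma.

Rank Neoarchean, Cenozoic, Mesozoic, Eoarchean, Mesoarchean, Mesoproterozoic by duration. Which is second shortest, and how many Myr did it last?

Mesozoic, 185.902 million years

Durations: Neoarchean 300; Cenozoic 66; Mesozoic 185.902; Eoarchean 431; Mesoarchean 400; Mesoproterozoic 600 Myr.
Sorted shortest-first: Cenozoic (66), Mesozoic (185.902), Neoarchean (300), Mesoarchean (400), Eoarchean (431), Mesoproterozoic (600).
The second shortest is Mesozoic at 185.902 Myr.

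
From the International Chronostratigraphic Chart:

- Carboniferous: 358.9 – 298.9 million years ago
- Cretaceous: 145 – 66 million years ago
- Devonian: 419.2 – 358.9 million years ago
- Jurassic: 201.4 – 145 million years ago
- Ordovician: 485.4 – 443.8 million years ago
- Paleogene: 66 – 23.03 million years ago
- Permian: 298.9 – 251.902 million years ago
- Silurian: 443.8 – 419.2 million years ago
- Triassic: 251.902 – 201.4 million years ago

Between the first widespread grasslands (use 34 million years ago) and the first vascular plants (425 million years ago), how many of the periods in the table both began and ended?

The older date is 425 Ma and the younger is 34 Ma.
Periods with start < 425 and end > 34 Ma: Devonian (419.2–358.9), Carboniferous (358.9–298.9), Permian (298.9–251.902), Triassic (251.902–201.4), Jurassic (201.4–145), Cretaceous (145–66).
That is 6 complete periods.

6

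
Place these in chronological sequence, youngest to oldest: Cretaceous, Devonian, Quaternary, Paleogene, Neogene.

Quaternary, Neogene, Paleogene, Cretaceous, Devonian

Group by era (each group listed oldest first) — Paleozoic: Devonian; Mesozoic: Cretaceous; Cenozoic: Paleogene, Neogene, Quaternary. The eras run Paleozoic → Mesozoic → Cenozoic. Concatenating the groups in that era order and then reversing gives youngest to oldest.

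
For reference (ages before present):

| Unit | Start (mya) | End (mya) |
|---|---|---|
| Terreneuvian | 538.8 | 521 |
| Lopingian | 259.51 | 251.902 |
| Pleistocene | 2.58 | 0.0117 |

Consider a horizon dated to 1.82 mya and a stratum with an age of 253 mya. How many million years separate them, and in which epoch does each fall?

Elapsed time: 253 − 1.82 = 251.18 Myr.
1.82 Ma lies within 2.58–0.0117 Ma: Pleistocene.
253 Ma lies within 259.51–251.902 Ma: Lopingian.

251.18 million years apart; the first in the Pleistocene, the second in the Lopingian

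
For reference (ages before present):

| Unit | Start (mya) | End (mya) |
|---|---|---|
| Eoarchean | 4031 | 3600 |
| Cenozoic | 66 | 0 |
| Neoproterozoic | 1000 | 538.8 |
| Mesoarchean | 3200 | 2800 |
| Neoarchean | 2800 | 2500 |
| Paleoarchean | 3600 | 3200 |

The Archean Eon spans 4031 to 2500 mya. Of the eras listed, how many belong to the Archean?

Eras inside 4031–2500 Ma: Eoarchean, Paleoarchean, Mesoarchean, Neoarchean — 4 in total.

4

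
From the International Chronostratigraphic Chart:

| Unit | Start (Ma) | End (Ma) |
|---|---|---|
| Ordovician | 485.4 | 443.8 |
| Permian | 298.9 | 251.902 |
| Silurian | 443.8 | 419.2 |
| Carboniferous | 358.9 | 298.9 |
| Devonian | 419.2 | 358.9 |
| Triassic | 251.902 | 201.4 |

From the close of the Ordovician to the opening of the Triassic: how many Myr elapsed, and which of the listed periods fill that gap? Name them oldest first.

End of Ordovician = 443.8 Ma; start of Triassic = 251.902 Ma.
Gap = 443.8 − 251.902 = 191.898 Myr.
Periods wholly inside 443.8–251.902 Ma: Silurian (443.8–419.2), Devonian (419.2–358.9), Carboniferous (358.9–298.9), Permian (298.9–251.902).

191.898 million years; Silurian, Devonian, Carboniferous, Permian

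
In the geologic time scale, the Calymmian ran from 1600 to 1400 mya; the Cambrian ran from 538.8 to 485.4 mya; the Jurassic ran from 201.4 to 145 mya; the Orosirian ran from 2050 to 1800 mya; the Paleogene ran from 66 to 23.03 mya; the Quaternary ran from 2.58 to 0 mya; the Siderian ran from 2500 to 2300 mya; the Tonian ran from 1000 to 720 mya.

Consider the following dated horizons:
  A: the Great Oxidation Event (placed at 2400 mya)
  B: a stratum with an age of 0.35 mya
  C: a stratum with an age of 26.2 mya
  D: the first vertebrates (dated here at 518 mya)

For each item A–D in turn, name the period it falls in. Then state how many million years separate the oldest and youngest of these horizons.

Match each age against the start–end ranges in the excerpt: A = 2400 Ma → Siderian (2500–2300); B = 0.35 Ma → Quaternary (2.58–0); C = 26.2 Ma → Paleogene (66–23.03); D = 518 Ma → Cambrian (538.8–485.4).
The largest age is 2400 Ma and the smallest is 0.35 Ma; their difference is 2399.65 Myr.

A — Siderian; B — Quaternary; C — Paleogene; D — Cambrian; span 2399.65 million years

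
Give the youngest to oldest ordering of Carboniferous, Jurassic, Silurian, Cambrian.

Group by era (each group listed oldest first) — Paleozoic: Cambrian, Silurian, Carboniferous; Mesozoic: Jurassic. The eras run Paleozoic → Mesozoic → Cenozoic. Concatenating the groups in that era order and then reversing gives youngest to oldest.

Jurassic, then Carboniferous, then Silurian, then Cambrian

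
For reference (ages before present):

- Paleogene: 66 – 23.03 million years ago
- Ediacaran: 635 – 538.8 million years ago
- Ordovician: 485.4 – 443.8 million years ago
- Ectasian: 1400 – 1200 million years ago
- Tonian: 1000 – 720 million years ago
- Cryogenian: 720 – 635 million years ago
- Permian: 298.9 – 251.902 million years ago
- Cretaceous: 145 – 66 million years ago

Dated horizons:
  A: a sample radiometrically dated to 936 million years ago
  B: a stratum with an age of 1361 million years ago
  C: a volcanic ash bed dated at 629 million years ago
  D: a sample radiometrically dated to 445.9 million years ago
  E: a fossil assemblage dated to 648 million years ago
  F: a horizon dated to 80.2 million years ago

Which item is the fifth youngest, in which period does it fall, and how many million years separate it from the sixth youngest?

A, in the Tonian; 425 million years to B

Smaller Ma means younger, so youngest first: F 80.2 < D 445.9 < C 629 < E 648 < A 936 < B 1361.
Counting 5 along gives A (936 Ma); the excerpt puts that inside the Tonian, 1000–720 Ma.
Next in line is B (1361 Ma), and 1361 − 936 = 425 Myr.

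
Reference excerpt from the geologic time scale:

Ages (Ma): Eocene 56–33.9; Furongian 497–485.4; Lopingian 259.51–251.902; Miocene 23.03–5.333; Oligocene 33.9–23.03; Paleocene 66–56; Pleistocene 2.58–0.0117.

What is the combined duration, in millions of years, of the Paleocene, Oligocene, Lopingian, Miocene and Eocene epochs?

68.275 million years

Duration is start − end for each: (66 − 56) + (33.9 − 23.03) + (259.51 − 251.902) + (23.03 − 5.333) + (56 − 33.9).
That is 10 + 10.87 + 7.608 + 17.697 + 22.1, which totals 68.275 million years.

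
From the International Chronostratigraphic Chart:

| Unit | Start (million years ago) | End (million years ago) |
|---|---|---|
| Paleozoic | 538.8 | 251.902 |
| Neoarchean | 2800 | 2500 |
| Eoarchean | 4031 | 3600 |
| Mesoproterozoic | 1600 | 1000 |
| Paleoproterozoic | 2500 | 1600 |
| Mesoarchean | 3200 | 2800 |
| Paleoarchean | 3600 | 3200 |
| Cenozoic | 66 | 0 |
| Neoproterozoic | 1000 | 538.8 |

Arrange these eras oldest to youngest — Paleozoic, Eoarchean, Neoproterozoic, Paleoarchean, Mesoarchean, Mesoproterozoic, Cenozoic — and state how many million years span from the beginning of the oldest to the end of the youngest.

Eoarchean → Paleoarchean → Mesoarchean → Mesoproterozoic → Neoproterozoic → Paleozoic → Cenozoic; total span 4031 Myr

Start ages (Ma): Eoarchean 4031, Paleoarchean 3600, Mesoarchean 3200, Mesoproterozoic 1600, Neoproterozoic 1000, Paleozoic 538.8, Cenozoic 66.
Ordered oldest to youngest: Eoarchean, Paleoarchean, Mesoarchean, Mesoproterozoic, Neoproterozoic, Paleozoic, Cenozoic.
Span = 4031 − 0 = 4031 Myr.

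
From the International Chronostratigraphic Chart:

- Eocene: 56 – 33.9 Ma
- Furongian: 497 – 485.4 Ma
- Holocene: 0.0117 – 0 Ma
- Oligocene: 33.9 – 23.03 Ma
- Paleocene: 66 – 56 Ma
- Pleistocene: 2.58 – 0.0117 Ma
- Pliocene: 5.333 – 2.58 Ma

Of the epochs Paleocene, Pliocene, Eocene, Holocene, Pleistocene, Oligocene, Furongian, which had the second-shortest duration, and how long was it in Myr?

Pleistocene, 2.5683 million years

Durations: Paleocene 10; Pliocene 2.753; Eocene 22.1; Holocene 0.0117; Pleistocene 2.5683; Oligocene 10.87; Furongian 11.6 Myr.
Sorted shortest-first: Holocene (0.0117), Pleistocene (2.5683), Pliocene (2.753), Paleocene (10), Oligocene (10.87), Furongian (11.6), Eocene (22.1).
The second shortest is Pleistocene at 2.5683 Myr.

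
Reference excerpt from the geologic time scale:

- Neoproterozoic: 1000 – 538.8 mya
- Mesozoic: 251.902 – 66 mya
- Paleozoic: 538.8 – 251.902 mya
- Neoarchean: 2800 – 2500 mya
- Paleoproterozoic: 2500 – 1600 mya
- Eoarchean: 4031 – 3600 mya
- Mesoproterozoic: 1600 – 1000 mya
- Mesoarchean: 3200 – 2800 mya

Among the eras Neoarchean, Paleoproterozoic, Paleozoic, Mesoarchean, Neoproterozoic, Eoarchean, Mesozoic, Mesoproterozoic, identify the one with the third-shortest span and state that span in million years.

Neoarchean, 300 million years

Start − end for each: Neoarchean 2800 − 2500 = 300; Paleoproterozoic 2500 − 1600 = 900; Paleozoic 538.8 − 251.902 = 286.898; Mesoarchean 3200 − 2800 = 400; Neoproterozoic 1000 − 538.8 = 461.2; Eoarchean 4031 − 3600 = 431; Mesozoic 251.902 − 66 = 185.902; Mesoproterozoic 1600 − 1000 = 600.
Ranking these from shortest: Mesozoic < Paleozoic < Neoarchean < Mesoarchean < Eoarchean < Neoproterozoic < Mesoproterozoic < Paleoproterozoic.
Position 3 in that ranking is Neoarchean, which lasted 300 Myr.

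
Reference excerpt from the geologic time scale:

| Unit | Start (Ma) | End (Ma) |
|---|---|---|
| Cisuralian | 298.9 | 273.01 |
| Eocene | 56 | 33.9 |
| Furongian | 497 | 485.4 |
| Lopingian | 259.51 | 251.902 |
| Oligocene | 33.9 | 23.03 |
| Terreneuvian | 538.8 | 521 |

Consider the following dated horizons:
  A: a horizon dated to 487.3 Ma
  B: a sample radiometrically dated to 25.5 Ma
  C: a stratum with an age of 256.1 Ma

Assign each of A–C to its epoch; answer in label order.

Match each age against the start–end ranges in the excerpt: A = 487.3 Ma → Furongian (497–485.4); B = 25.5 Ma → Oligocene (33.9–23.03); C = 256.1 Ma → Lopingian (259.51–251.902).

A — Furongian; B — Oligocene; C — Lopingian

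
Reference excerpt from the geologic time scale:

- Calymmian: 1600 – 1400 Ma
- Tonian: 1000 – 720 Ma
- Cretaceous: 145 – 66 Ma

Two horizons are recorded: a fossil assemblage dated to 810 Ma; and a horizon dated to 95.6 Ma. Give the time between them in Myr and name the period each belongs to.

714.4 million years apart; the first in the Tonian, the second in the Cretaceous

Elapsed time: 810 − 95.6 = 714.4 Myr.
810 Ma lies within 1000–720 Ma: Tonian.
95.6 Ma lies within 145–66 Ma: Cretaceous.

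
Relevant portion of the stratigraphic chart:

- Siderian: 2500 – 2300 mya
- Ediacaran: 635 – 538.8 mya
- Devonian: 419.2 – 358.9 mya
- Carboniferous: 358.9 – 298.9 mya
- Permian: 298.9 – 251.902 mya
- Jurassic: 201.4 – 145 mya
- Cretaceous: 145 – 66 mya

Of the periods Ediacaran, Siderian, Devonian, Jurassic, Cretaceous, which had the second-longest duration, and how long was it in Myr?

Ediacaran, 96.2 million years

Durations: Ediacaran 96.2; Siderian 200; Devonian 60.3; Jurassic 56.4; Cretaceous 79 Myr.
Sorted longest-first: Siderian (200), Ediacaran (96.2), Cretaceous (79), Devonian (60.3), Jurassic (56.4).
The second longest is Ediacaran at 96.2 Myr.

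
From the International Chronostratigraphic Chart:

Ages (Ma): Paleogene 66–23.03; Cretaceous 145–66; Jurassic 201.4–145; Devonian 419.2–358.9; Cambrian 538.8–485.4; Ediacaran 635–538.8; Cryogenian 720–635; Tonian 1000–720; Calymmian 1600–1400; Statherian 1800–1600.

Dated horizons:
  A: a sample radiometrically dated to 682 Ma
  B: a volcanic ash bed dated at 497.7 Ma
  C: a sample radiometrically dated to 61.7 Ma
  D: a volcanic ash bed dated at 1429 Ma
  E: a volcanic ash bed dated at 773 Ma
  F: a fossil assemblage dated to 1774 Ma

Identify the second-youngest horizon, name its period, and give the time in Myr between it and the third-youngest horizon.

Sorted youngest-first by Ma: C (61.7), B (497.7), A (682), E (773), D (1429), F (1774).
The second youngest is B at 497.7 Ma, which lies in 538.8–485.4 Ma: the Cambrian.
The third youngest is A at 682 Ma; separation = |497.7 − 682| = 184.3 Myr.

B, in the Cambrian; 184.3 million years to A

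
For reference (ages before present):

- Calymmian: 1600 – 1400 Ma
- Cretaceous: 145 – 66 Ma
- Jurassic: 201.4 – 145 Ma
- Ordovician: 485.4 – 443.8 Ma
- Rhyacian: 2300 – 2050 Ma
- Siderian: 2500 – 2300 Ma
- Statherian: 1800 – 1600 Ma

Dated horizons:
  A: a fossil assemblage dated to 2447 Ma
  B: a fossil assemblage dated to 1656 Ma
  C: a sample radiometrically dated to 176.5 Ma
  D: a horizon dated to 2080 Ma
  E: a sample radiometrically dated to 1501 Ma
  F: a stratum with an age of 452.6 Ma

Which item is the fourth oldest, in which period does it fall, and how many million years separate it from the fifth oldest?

E, in the Calymmian; 1048.4 million years to F

Sorted oldest-first by Ma: A (2447), D (2080), B (1656), E (1501), F (452.6), C (176.5).
The fourth oldest is E at 1501 Ma, which lies in 1600–1400 Ma: the Calymmian.
The fifth oldest is F at 452.6 Ma; separation = |1501 − 452.6| = 1048.4 Myr.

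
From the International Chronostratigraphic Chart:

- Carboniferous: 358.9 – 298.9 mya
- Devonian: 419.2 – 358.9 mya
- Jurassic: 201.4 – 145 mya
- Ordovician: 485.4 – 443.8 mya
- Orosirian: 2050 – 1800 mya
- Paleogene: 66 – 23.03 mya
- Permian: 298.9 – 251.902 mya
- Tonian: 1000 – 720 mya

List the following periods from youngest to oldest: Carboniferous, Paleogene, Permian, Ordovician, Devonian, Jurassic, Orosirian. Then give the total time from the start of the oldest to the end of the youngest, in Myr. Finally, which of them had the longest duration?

Paleogene, Jurassic, Permian, Carboniferous, Devonian, Ordovician, Orosirian; total span 2026.97 Myr; longest is Orosirian

From the excerpt: Carboniferous 358.9–298.9; Paleogene 66–23.03; Permian 298.9–251.902; Ordovician 485.4–443.8; Devonian 419.2–358.9; Jurassic 201.4–145; Orosirian 2050–1800 (Ma).
Larger Ma is earlier, so the oldest is Orosirian and the youngest is Paleogene; youngest to oldest: Paleogene, Jurassic, Permian, Carboniferous, Devonian, Ordovician, Orosirian.
Oldest start 2050 minus youngest end 23.03 gives 2026.97 Myr overall.
Individual lengths (start − end): Jurassic 56.4; Ordovician 41.6; Permian 46.998; Paleogene 42.97; Orosirian 250; Devonian 60.3; Carboniferous 60. The largest is Orosirian at 250 Myr.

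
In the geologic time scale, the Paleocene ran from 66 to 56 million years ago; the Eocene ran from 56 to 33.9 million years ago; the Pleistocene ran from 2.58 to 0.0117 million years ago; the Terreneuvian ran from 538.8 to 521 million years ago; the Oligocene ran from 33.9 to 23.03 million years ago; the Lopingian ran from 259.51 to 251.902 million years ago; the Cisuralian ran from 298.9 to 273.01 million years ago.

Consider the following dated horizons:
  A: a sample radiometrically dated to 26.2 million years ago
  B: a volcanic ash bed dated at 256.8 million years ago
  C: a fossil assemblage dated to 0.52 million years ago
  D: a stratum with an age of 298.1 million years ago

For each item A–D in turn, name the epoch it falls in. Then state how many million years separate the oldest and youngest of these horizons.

A — Oligocene; B — Lopingian; C — Pleistocene; D — Cisuralian; span 297.58 million years

A: 26.2 Ma lies in 33.9–23.03 Ma, so Oligocene.
B: 256.8 Ma lies in 259.51–251.902 Ma, so Lopingian.
C: 0.52 Ma lies in 2.58–0.0117 Ma, so Pleistocene.
D: 298.1 Ma lies in 298.9–273.01 Ma, so Cisuralian.
Oldest = 298.1 Ma, youngest = 0.52 Ma → span 297.58 Myr.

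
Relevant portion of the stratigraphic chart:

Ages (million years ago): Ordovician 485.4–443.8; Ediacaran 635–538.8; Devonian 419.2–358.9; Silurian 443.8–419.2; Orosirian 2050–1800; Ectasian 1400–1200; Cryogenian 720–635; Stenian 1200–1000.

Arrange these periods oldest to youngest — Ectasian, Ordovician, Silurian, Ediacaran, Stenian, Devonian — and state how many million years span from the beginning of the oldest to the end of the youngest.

Ectasian, Stenian, Ediacaran, Ordovician, Silurian, Devonian; total span 1041.1 Myr

Start ages (Ma): Ectasian 1400, Stenian 1200, Ediacaran 635, Ordovician 485.4, Silurian 443.8, Devonian 419.2.
Ordered oldest to youngest: Ectasian, Stenian, Ediacaran, Ordovician, Silurian, Devonian.
Span = 1400 − 358.9 = 1041.1 Myr.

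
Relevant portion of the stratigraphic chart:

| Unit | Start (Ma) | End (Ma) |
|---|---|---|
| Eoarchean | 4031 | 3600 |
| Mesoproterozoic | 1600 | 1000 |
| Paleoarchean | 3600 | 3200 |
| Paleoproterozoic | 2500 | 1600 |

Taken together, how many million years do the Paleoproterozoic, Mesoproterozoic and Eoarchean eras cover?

Each duration: Paleoproterozoic = 900; Mesoproterozoic = 600; Eoarchean = 431.
Sum: 900 + 600 + 431 = 1931 Myr.

1931 million years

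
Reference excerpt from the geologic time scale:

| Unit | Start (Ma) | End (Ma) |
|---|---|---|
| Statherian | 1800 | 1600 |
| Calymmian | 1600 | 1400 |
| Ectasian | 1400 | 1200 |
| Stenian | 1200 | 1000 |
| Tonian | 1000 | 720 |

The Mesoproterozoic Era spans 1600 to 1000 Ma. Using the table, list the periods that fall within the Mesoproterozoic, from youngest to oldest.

Stenian, Ectasian, Calymmian

Periods with both bounds inside 1600–1000 Ma: Stenian (1200–1000), Ectasian (1400–1200), Calymmian (1600–1400).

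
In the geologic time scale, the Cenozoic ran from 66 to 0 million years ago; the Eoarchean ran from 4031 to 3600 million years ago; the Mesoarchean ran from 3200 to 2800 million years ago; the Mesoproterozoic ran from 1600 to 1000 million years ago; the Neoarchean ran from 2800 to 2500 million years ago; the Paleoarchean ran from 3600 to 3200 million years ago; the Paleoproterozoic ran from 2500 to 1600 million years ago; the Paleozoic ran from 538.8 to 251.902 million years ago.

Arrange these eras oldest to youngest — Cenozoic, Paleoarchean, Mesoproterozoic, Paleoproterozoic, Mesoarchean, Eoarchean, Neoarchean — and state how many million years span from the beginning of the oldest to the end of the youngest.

Eoarchean, Paleoarchean, Mesoarchean, Neoarchean, Paleoproterozoic, Mesoproterozoic, Cenozoic; total span 4031 Myr

Start ages (Ma): Eoarchean 4031, Paleoarchean 3600, Mesoarchean 3200, Neoarchean 2800, Paleoproterozoic 2500, Mesoproterozoic 1600, Cenozoic 66.
Ordered oldest to youngest: Eoarchean, Paleoarchean, Mesoarchean, Neoarchean, Paleoproterozoic, Mesoproterozoic, Cenozoic.
Span = 4031 − 0 = 4031 Myr.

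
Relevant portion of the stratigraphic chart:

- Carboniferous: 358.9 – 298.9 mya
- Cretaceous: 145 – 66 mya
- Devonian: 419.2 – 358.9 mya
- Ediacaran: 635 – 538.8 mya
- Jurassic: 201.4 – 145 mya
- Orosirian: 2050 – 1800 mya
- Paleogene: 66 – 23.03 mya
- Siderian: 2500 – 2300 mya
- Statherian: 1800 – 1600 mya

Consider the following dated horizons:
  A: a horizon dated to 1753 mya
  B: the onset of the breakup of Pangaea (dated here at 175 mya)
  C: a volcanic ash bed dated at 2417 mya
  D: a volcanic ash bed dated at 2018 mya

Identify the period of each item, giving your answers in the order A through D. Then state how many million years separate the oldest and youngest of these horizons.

A: 1753 Ma lies in 1800–1600 Ma, so Statherian.
B: 175 Ma lies in 201.4–145 Ma, so Jurassic.
C: 2417 Ma lies in 2500–2300 Ma, so Siderian.
D: 2018 Ma lies in 2050–1800 Ma, so Orosirian.
Oldest = 2417 Ma, youngest = 175 Ma → span 2242 Myr.

A — Statherian; B — Jurassic; C — Siderian; D — Orosirian; span 2242 million years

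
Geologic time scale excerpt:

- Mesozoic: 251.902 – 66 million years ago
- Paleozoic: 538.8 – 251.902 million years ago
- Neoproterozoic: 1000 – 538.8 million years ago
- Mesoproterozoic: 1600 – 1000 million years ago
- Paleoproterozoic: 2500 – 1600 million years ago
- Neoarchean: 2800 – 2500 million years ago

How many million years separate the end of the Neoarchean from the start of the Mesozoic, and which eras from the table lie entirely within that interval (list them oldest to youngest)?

2248.098 million years; Paleoproterozoic, Mesoproterozoic, Neoproterozoic, Paleozoic

The Neoarchean closes at 2500 Ma and the Mesozoic opens at 251.902 Ma, so the interval is 2500 − 251.902 = 2248.098 Myr.
An era fits inside if it starts at or after 2500 Ma and ends at or before 251.902 Ma; oldest first that gives Paleoproterozoic, Mesoproterozoic, Neoproterozoic, Paleozoic.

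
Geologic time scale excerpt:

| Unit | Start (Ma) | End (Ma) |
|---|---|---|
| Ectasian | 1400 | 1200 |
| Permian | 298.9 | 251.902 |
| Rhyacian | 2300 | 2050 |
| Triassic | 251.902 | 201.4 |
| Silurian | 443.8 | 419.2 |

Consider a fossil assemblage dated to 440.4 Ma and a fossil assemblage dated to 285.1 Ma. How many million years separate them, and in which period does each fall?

155.3 million years apart; the first in the Silurian, the second in the Permian

Elapsed time: 440.4 − 285.1 = 155.3 Myr.
440.4 Ma lies within 443.8–419.2 Ma: Silurian.
285.1 Ma lies within 298.9–251.902 Ma: Permian.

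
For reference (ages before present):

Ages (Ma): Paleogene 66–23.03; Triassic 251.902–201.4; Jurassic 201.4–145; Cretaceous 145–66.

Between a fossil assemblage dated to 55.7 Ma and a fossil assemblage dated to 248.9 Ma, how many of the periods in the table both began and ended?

2

The older date is 248.9 Ma and the younger is 55.7 Ma.
Periods with start < 248.9 and end > 55.7 Ma: Jurassic (201.4–145), Cretaceous (145–66).
That is 2 complete periods.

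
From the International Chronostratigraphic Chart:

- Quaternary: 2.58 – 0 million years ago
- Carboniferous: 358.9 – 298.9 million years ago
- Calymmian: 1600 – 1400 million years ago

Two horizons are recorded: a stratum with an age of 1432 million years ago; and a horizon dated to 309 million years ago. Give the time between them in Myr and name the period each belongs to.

1123 million years apart; the first in the Calymmian, the second in the Carboniferous

Elapsed time: 1432 − 309 = 1123 Myr.
1432 Ma lies within 1600–1400 Ma: Calymmian.
309 Ma lies within 358.9–298.9 Ma: Carboniferous.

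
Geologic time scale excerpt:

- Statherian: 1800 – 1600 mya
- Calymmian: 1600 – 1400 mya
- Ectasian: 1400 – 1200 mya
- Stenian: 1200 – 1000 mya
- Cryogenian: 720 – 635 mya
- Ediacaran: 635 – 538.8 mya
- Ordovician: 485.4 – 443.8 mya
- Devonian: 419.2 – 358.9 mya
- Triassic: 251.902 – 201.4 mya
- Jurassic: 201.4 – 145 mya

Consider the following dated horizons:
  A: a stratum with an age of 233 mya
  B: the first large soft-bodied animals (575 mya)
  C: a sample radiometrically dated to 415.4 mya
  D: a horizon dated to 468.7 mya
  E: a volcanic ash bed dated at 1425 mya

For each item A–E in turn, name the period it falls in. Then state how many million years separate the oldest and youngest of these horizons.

A — Triassic; B — Ediacaran; C — Devonian; D — Ordovician; E — Calymmian; span 1192 million years

Match each age against the start–end ranges in the excerpt: A = 233 Ma → Triassic (251.902–201.4); B = 575 Ma → Ediacaran (635–538.8); C = 415.4 Ma → Devonian (419.2–358.9); D = 468.7 Ma → Ordovician (485.4–443.8); E = 1425 Ma → Calymmian (1600–1400).
The largest age is 1425 Ma and the smallest is 233 Ma; their difference is 1192 Myr.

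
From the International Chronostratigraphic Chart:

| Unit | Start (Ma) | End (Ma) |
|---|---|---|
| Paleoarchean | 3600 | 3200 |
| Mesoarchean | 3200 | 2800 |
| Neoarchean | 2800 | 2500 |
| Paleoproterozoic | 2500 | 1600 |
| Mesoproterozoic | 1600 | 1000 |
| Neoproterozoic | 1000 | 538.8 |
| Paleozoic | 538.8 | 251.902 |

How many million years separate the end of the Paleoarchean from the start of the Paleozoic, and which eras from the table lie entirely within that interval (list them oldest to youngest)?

2661.2 million years; Mesoarchean, Neoarchean, Paleoproterozoic, Mesoproterozoic, Neoproterozoic

The Paleoarchean closes at 3200 Ma and the Paleozoic opens at 538.8 Ma, so the interval is 3200 − 538.8 = 2661.2 Myr.
An era fits inside if it starts at or after 3200 Ma and ends at or before 538.8 Ma; oldest first that gives Mesoarchean, Neoarchean, Paleoproterozoic, Mesoproterozoic, Neoproterozoic.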